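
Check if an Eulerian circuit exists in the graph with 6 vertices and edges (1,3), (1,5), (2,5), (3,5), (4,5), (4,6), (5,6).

Step 1: Find the degree of each vertex:
  deg(1) = 2
  deg(2) = 1
  deg(3) = 2
  deg(4) = 2
  deg(5) = 5
  deg(6) = 2

Step 2: Count vertices with odd degree:
  Odd-degree vertices: 2, 5 (2 total)

Step 3: Apply Euler's theorem:
  - Eulerian circuit exists iff graph is connected and all vertices have even degree
  - Eulerian path exists iff graph is connected and has 0 or 2 odd-degree vertices

Graph is connected with exactly 2 odd-degree vertices (2, 5).
Eulerian path exists (starting and ending at the odd-degree vertices), but no Eulerian circuit.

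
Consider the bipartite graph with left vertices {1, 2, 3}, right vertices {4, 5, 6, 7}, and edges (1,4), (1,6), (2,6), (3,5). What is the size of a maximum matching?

Step 1: List the neighbors of each left vertex:
  1: 4, 6
  2: 6
  3: 5

Step 2: Greedily match left vertices, then look for augmenting paths:
  Match 1 -- 4
  Match 2 -- 6
  Match 3 -- 5
  No augmenting path remains.

Step 3: Verify this is maximum:
  Matching size 3 = min(|L|, |R|) = min(3, 4), which is an upper bound, so this matching is maximum.

Maximum matching: {(1,4), (2,6), (3,5)}
Size: 3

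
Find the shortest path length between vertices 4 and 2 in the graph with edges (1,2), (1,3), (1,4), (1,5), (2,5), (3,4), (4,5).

Step 1: Build adjacency list:
  1: 2, 3, 4, 5
  2: 1, 5
  3: 1, 4
  4: 1, 3, 5
  5: 1, 2, 4

Step 2: BFS from vertex 4 to find shortest path to 2:
  vertex 1 reached at distance 1
  vertex 3 reached at distance 1
  vertex 5 reached at distance 1
  vertex 2 reached at distance 2

Step 3: Shortest path: 4 -> 1 -> 2
Path length: 2 edges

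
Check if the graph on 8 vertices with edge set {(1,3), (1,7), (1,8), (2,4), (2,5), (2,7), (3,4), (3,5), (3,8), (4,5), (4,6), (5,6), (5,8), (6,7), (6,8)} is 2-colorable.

Step 1: Attempt 2-coloring using BFS:
  Start at vertex 1, assign color 0
  Color vertex 3 with color 1 (neighbor of 1)
  Color vertex 7 with color 1 (neighbor of 1)
  Color vertex 8 with color 1 (neighbor of 1)
  Color vertex 4 with color 0 (neighbor of 3)
  Color vertex 5 with color 0 (neighbor of 3)

Step 2: Conflict found! Vertices 3 and 8 are adjacent but have the same color.
This means the graph contains an odd cycle.

The graph is NOT bipartite.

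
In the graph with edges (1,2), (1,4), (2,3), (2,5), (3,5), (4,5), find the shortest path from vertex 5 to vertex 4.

Step 1: Build adjacency list:
  1: 2, 4
  2: 1, 3, 5
  3: 2, 5
  4: 1, 5
  5: 2, 3, 4

Step 2: BFS from vertex 5 to find shortest path to 4:
  vertex 2 reached at distance 1
  vertex 3 reached at distance 1
  vertex 4 reached at distance 1

Step 3: Shortest path: 5 -> 4
Path length: 1 edge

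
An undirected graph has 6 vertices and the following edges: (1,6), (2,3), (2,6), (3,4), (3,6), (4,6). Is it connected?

Step 1: Build adjacency list from edges:
  1: 6
  2: 3, 6
  3: 2, 4, 6
  4: 3, 6
  5: (none)
  6: 1, 2, 3, 4

Step 2: Run BFS/DFS from vertex 1:
  Visited: {1, 6, 2, 3, 4}
  Reached 5 of 6 vertices

Step 3: Only 5 of 6 vertices reached. Graph is disconnected.
Connected components: {1, 2, 3, 4, 6}, {5}
Answer: No, the graph is not connected (2 components).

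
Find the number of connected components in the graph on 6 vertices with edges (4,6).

Step 1: Build adjacency list from edges:
  1: (none)
  2: (none)
  3: (none)
  4: 6
  5: (none)
  6: 4

Step 2: Run BFS/DFS from vertex 1:
  Visited: {1}
  Reached 1 of 6 vertices

Step 3: Only 1 of 6 vertices reached. Graph is disconnected.
Connected components: {1}, {2}, {3}, {4, 6}, {5}
Number of connected components: 5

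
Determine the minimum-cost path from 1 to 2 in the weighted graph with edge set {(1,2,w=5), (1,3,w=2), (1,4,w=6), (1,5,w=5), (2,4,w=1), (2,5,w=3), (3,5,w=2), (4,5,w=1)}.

Step 1: Build adjacency list with weights:
  1: 2(w=5), 3(w=2), 4(w=6), 5(w=5)
  2: 1(w=5), 4(w=1), 5(w=3)
  3: 1(w=2), 5(w=2)
  4: 1(w=6), 2(w=1), 5(w=1)
  5: 1(w=5), 2(w=3), 3(w=2), 4(w=1)

Step 2: Apply Dijkstra's algorithm from vertex 1:
  Visit vertex 1 (distance=0)
    Update dist[2] = 5
    Update dist[3] = 2
    Update dist[4] = 6
    Update dist[5] = 5
  Visit vertex 3 (distance=2)
    Update dist[5] = 4
  Visit vertex 5 (distance=4)
    Update dist[4] = 5
  Visit vertex 2 (distance=5)

Step 3: Shortest path: 1 -> 2
Total weight: 5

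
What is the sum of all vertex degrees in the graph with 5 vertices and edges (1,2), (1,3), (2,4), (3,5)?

Step 1: Count edges incident to each vertex:
  deg(1) = 2 (neighbors: 2, 3)
  deg(2) = 2 (neighbors: 1, 4)
  deg(3) = 2 (neighbors: 1, 5)
  deg(4) = 1 (neighbors: 2)
  deg(5) = 1 (neighbors: 3)

Step 2: Sum all degrees:
  2 + 2 + 2 + 1 + 1 = 8

Verification: sum of degrees = 2 * |E| = 2 * 4 = 8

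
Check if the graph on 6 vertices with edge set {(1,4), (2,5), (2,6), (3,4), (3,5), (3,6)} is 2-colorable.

Step 1: Attempt 2-coloring using BFS:
  Start at vertex 1, assign color 0
  Color vertex 4 with color 1 (neighbor of 1)
  Color vertex 3 with color 0 (neighbor of 4)
  Color vertex 5 with color 1 (neighbor of 3)
  Color vertex 6 with color 1 (neighbor of 3)
  Color vertex 2 with color 0 (neighbor of 5)

Step 2: 2-coloring succeeded. No conflicts found.
  Set A (color 0): {1, 2, 3}
  Set B (color 1): {4, 5, 6}

The graph is bipartite with partition {1, 2, 3}, {4, 5, 6}.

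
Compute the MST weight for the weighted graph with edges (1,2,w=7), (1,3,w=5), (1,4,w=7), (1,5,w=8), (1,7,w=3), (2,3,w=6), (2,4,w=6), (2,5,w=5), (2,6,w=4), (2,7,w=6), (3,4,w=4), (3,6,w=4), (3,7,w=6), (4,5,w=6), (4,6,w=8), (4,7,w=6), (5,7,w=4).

Apply Kruskal's algorithm (sort edges by weight, add if no cycle):

Sorted edges by weight:
  (1,7) w=3
  (2,6) w=4
  (3,6) w=4
  (3,4) w=4
  (5,7) w=4
  (1,3) w=5
  (2,5) w=5
  (2,7) w=6
  (2,3) w=6
  (2,4) w=6
  (3,7) w=6
  (4,5) w=6
  (4,7) w=6
  (1,2) w=7
  (1,4) w=7
  (1,5) w=8
  (4,6) w=8

Add edge (1,7) w=3 -- no cycle. Running total: 3
Add edge (2,6) w=4 -- no cycle. Running total: 7
Add edge (3,6) w=4 -- no cycle. Running total: 11
Add edge (3,4) w=4 -- no cycle. Running total: 15
Add edge (5,7) w=4 -- no cycle. Running total: 19
Add edge (1,3) w=5 -- no cycle. Running total: 24

MST edges: (1,7,w=3), (2,6,w=4), (3,6,w=4), (3,4,w=4), (5,7,w=4), (1,3,w=5)
Total MST weight: 3 + 4 + 4 + 4 + 4 + 5 = 24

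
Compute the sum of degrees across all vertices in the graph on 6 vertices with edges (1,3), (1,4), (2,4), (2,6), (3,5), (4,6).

Step 1: Count edges incident to each vertex:
  deg(1) = 2 (neighbors: 3, 4)
  deg(2) = 2 (neighbors: 4, 6)
  deg(3) = 2 (neighbors: 1, 5)
  deg(4) = 3 (neighbors: 1, 2, 6)
  deg(5) = 1 (neighbors: 3)
  deg(6) = 2 (neighbors: 2, 4)

Step 2: Sum all degrees:
  2 + 2 + 2 + 3 + 1 + 2 = 12

Verification: sum of degrees = 2 * |E| = 2 * 6 = 12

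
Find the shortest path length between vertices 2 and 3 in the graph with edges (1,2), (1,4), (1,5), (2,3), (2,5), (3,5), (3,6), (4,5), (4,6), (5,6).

Step 1: Build adjacency list:
  1: 2, 4, 5
  2: 1, 3, 5
  3: 2, 5, 6
  4: 1, 5, 6
  5: 1, 2, 3, 4, 6
  6: 3, 4, 5

Step 2: BFS from vertex 2 to find shortest path to 3:
  vertex 1 reached at distance 1
  vertex 3 reached at distance 1

Step 3: Shortest path: 2 -> 3
Path length: 1 edge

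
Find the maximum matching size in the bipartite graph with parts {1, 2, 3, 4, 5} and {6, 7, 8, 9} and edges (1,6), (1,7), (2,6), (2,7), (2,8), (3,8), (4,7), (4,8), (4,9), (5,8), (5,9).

Step 1: List the neighbors of each left vertex:
  1: 6, 7
  2: 6, 7, 8
  3: 8
  4: 7, 8, 9
  5: 8, 9

Step 2: Greedily match left vertices, then look for augmenting paths:
  Match 1 -- 6
  Match 2 -- 7
  Match 3 -- 8
  Match 4 -- 9
  No augmenting path remains.

Step 3: Verify this is maximum:
  Matching size 4 = min(|L|, |R|) = min(5, 4), which is an upper bound, so this matching is maximum.

Maximum matching: {(1,6), (2,7), (3,8), (4,9)}
Size: 4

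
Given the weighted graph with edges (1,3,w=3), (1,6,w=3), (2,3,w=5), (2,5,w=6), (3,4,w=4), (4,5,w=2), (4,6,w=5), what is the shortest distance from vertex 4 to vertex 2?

Step 1: Build adjacency list with weights:
  1: 3(w=3), 6(w=3)
  2: 3(w=5), 5(w=6)
  3: 1(w=3), 2(w=5), 4(w=4)
  4: 3(w=4), 5(w=2), 6(w=5)
  5: 2(w=6), 4(w=2)
  6: 1(w=3), 4(w=5)

Step 2: Apply Dijkstra's algorithm from vertex 4:
  Visit vertex 4 (distance=0)
    Update dist[3] = 4
    Update dist[5] = 2
    Update dist[6] = 5
  Visit vertex 5 (distance=2)
    Update dist[2] = 8
  Visit vertex 3 (distance=4)
    Update dist[1] = 7
  Visit vertex 6 (distance=5)
  Visit vertex 1 (distance=7)
  Visit vertex 2 (distance=8)

Step 3: Shortest path: 4 -> 5 -> 2
Total weight: 2 + 6 = 8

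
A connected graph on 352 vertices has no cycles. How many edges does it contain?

A tree on n vertices always has exactly n - 1 edges.
For n = 352: edges = 352 - 1 = 351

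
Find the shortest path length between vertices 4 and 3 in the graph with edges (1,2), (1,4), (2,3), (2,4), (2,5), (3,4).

Step 1: Build adjacency list:
  1: 2, 4
  2: 1, 3, 4, 5
  3: 2, 4
  4: 1, 2, 3
  5: 2

Step 2: BFS from vertex 4 to find shortest path to 3:
  vertex 1 reached at distance 1
  vertex 2 reached at distance 1
  vertex 3 reached at distance 1

Step 3: Shortest path: 4 -> 3
Path length: 1 edge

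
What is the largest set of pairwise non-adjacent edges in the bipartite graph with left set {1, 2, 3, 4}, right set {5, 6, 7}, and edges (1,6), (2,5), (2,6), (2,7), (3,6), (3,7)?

Step 1: List the neighbors of each left vertex:
  1: 6
  2: 5, 6, 7
  3: 6, 7
  4: (none)

Step 2: Greedily match left vertices, then look for augmenting paths:
  Match 1 -- 6
  Match 2 -- 5
  Match 3 -- 7
  No augmenting path remains.

Step 3: Verify this is maximum:
  Matching size 3 = min(|L|, |R|) = min(4, 3), which is an upper bound, so this matching is maximum.

Maximum matching: {(1,6), (2,5), (3,7)}
Size: 3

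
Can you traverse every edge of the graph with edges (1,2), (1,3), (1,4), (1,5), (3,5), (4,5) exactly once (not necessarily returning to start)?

Step 1: Find the degree of each vertex:
  deg(1) = 4
  deg(2) = 1
  deg(3) = 2
  deg(4) = 2
  deg(5) = 3

Step 2: Count vertices with odd degree:
  Odd-degree vertices: 2, 5 (2 total)

Step 3: Apply Euler's theorem:
  - Eulerian circuit exists iff graph is connected and all vertices have even degree
  - Eulerian path exists iff graph is connected and has 0 or 2 odd-degree vertices

Graph is connected with exactly 2 odd-degree vertices (2, 5).
Eulerian path exists (starting and ending at the odd-degree vertices), but no Eulerian circuit.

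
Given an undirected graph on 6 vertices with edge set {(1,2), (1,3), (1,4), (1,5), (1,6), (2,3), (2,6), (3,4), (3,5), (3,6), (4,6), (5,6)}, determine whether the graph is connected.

Step 1: Build adjacency list from edges:
  1: 2, 3, 4, 5, 6
  2: 1, 3, 6
  3: 1, 2, 4, 5, 6
  4: 1, 3, 6
  5: 1, 3, 6
  6: 1, 2, 3, 4, 5

Step 2: Run BFS/DFS from vertex 1:
  Visited: {1, 2, 3, 4, 5, 6}
  Reached 6 of 6 vertices

Step 3: All 6 vertices reached from vertex 1, so the graph is connected.
Answer: Yes, the graph is connected.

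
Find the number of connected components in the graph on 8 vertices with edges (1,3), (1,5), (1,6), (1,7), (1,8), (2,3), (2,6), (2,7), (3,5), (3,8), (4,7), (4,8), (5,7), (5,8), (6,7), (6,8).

Step 1: Build adjacency list from edges:
  1: 3, 5, 6, 7, 8
  2: 3, 6, 7
  3: 1, 2, 5, 8
  4: 7, 8
  5: 1, 3, 7, 8
  6: 1, 2, 7, 8
  7: 1, 2, 4, 5, 6
  8: 1, 3, 4, 5, 6

Step 2: Run BFS/DFS from vertex 1:
  Visited: {1, 3, 5, 6, 7, 8, 2, 4}
  Reached 8 of 8 vertices

Step 3: All 8 vertices reached from vertex 1, so the graph is connected.
Number of connected components: 1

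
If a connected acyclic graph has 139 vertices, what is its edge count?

A tree on n vertices always has exactly n - 1 edges.
For n = 139: edges = 139 - 1 = 138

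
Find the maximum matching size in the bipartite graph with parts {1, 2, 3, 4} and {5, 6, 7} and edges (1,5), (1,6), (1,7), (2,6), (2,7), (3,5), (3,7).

Step 1: List the neighbors of each left vertex:
  1: 5, 6, 7
  2: 6, 7
  3: 5, 7
  4: (none)

Step 2: Greedily match left vertices, then look for augmenting paths:
  Match 1 -- 5
  Match 2 -- 6
  Match 3 -- 7
  No augmenting path remains.

Step 3: Verify this is maximum:
  Matching size 3 = min(|L|, |R|) = min(4, 3), which is an upper bound, so this matching is maximum.

Maximum matching: {(1,5), (2,6), (3,7)}
Size: 3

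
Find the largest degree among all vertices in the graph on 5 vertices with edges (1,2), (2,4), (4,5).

Step 1: Count edges incident to each vertex:
  deg(1) = 1 (neighbors: 2)
  deg(2) = 2 (neighbors: 1, 4)
  deg(3) = 0 (neighbors: none)
  deg(4) = 2 (neighbors: 2, 5)
  deg(5) = 1 (neighbors: 4)

Step 2: Find maximum:
  max(1, 2, 0, 2, 1) = 2 (vertex 2)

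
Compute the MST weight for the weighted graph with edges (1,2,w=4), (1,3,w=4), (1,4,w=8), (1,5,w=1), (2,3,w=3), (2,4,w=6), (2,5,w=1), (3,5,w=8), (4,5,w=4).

Apply Kruskal's algorithm (sort edges by weight, add if no cycle):

Sorted edges by weight:
  (1,5) w=1
  (2,5) w=1
  (2,3) w=3
  (1,2) w=4
  (1,3) w=4
  (4,5) w=4
  (2,4) w=6
  (1,4) w=8
  (3,5) w=8

Add edge (1,5) w=1 -- no cycle. Running total: 1
Add edge (2,5) w=1 -- no cycle. Running total: 2
Add edge (2,3) w=3 -- no cycle. Running total: 5
Skip edge (1,2) w=4 -- would create cycle
Skip edge (1,3) w=4 -- would create cycle
Add edge (4,5) w=4 -- no cycle. Running total: 9

MST edges: (1,5,w=1), (2,5,w=1), (2,3,w=3), (4,5,w=4)
Total MST weight: 1 + 1 + 3 + 4 = 9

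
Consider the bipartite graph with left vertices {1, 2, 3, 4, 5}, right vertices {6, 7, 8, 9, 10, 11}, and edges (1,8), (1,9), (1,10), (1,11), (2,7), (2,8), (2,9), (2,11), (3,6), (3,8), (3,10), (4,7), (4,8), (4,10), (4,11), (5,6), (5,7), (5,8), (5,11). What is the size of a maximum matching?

Step 1: List the neighbors of each left vertex:
  1: 8, 9, 10, 11
  2: 7, 8, 9, 11
  3: 6, 8, 10
  4: 7, 8, 10, 11
  5: 6, 7, 8, 11

Step 2: Greedily match left vertices, then look for augmenting paths:
  Match 1 -- 8
  Match 2 -- 7
  Match 3 -- 6
  Match 4 -- 10
  Match 5 -- 11
  No augmenting path remains.

Step 3: Verify this is maximum:
  Matching size 5 = min(|L|, |R|) = min(5, 6), which is an upper bound, so this matching is maximum.

Maximum matching: {(1,8), (2,7), (3,6), (4,10), (5,11)}
Size: 5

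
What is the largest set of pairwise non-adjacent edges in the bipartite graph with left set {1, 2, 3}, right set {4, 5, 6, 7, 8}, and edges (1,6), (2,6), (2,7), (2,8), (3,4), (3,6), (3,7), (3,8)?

Step 1: List the neighbors of each left vertex:
  1: 6
  2: 6, 7, 8
  3: 4, 6, 7, 8

Step 2: Greedily match left vertices, then look for augmenting paths:
  Match 1 -- 6
  Match 2 -- 7
  Match 3 -- 4
  No augmenting path remains.

Step 3: Verify this is maximum:
  Matching size 3 = min(|L|, |R|) = min(3, 5), which is an upper bound, so this matching is maximum.

Maximum matching: {(1,6), (2,7), (3,4)}
Size: 3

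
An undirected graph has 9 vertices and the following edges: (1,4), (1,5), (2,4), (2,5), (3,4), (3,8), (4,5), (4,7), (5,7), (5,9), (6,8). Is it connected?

Step 1: Build adjacency list from edges:
  1: 4, 5
  2: 4, 5
  3: 4, 8
  4: 1, 2, 3, 5, 7
  5: 1, 2, 4, 7, 9
  6: 8
  7: 4, 5
  8: 3, 6
  9: 5

Step 2: Run BFS/DFS from vertex 1:
  Visited: {1, 4, 5, 2, 3, 7, 9, 8, 6}
  Reached 9 of 9 vertices

Step 3: All 9 vertices reached from vertex 1, so the graph is connected.
Answer: Yes, the graph is connected.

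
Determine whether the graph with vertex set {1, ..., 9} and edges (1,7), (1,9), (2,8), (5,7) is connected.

Step 1: Build adjacency list from edges:
  1: 7, 9
  2: 8
  3: (none)
  4: (none)
  5: 7
  6: (none)
  7: 1, 5
  8: 2
  9: 1

Step 2: Run BFS/DFS from vertex 1:
  Visited: {1, 7, 9, 5}
  Reached 4 of 9 vertices

Step 3: Only 4 of 9 vertices reached. Graph is disconnected.
Connected components: {1, 5, 7, 9}, {2, 8}, {3}, {4}, {6}
Answer: No, the graph is not connected (5 components).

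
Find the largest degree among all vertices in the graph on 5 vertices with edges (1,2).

Step 1: Count edges incident to each vertex:
  deg(1) = 1 (neighbors: 2)
  deg(2) = 1 (neighbors: 1)
  deg(3) = 0 (neighbors: none)
  deg(4) = 0 (neighbors: none)
  deg(5) = 0 (neighbors: none)

Step 2: Find maximum:
  max(1, 1, 0, 0, 0) = 1 (vertex 1)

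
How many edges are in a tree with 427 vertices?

A tree on n vertices always has exactly n - 1 edges.
For n = 427: edges = 427 - 1 = 426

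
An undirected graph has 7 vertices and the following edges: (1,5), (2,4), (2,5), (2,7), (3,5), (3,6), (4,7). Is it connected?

Step 1: Build adjacency list from edges:
  1: 5
  2: 4, 5, 7
  3: 5, 6
  4: 2, 7
  5: 1, 2, 3
  6: 3
  7: 2, 4

Step 2: Run BFS/DFS from vertex 1:
  Visited: {1, 5, 2, 3, 4, 7, 6}
  Reached 7 of 7 vertices

Step 3: All 7 vertices reached from vertex 1, so the graph is connected.
Answer: Yes, the graph is connected.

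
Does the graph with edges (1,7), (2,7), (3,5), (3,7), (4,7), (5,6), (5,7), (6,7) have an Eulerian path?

Step 1: Find the degree of each vertex:
  deg(1) = 1
  deg(2) = 1
  deg(3) = 2
  deg(4) = 1
  deg(5) = 3
  deg(6) = 2
  deg(7) = 6

Step 2: Count vertices with odd degree:
  Odd-degree vertices: 1, 2, 4, 5 (4 total)

Step 3: Apply Euler's theorem:
  - Eulerian circuit exists iff graph is connected and all vertices have even degree
  - Eulerian path exists iff graph is connected and has 0 or 2 odd-degree vertices

Graph has 4 odd-degree vertices (need 0 or 2).
Neither Eulerian path nor Eulerian circuit exists.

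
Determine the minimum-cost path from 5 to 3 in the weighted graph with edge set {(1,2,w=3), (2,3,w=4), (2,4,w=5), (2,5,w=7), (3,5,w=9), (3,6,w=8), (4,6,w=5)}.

Step 1: Build adjacency list with weights:
  1: 2(w=3)
  2: 1(w=3), 3(w=4), 4(w=5), 5(w=7)
  3: 2(w=4), 5(w=9), 6(w=8)
  4: 2(w=5), 6(w=5)
  5: 2(w=7), 3(w=9)
  6: 3(w=8), 4(w=5)

Step 2: Apply Dijkstra's algorithm from vertex 5:
  Visit vertex 5 (distance=0)
    Update dist[2] = 7
    Update dist[3] = 9
  Visit vertex 2 (distance=7)
    Update dist[1] = 10
    Update dist[4] = 12
  Visit vertex 3 (distance=9)
    Update dist[6] = 17

Step 3: Shortest path: 5 -> 3
Total weight: 9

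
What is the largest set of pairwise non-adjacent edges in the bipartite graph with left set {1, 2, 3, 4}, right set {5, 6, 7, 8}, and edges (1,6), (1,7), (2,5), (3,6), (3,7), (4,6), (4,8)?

Step 1: List the neighbors of each left vertex:
  1: 6, 7
  2: 5
  3: 6, 7
  4: 6, 8

Step 2: Greedily match left vertices, then look for augmenting paths:
  Match 1 -- 6
  Match 2 -- 5
  Match 3 -- 7
  Match 4 -- 8
  No augmenting path remains.

Step 3: Verify this is maximum:
  Matching size 4 = min(|L|, |R|) = min(4, 4), which is an upper bound, so this matching is maximum.

Maximum matching: {(1,6), (2,5), (3,7), (4,8)}
Size: 4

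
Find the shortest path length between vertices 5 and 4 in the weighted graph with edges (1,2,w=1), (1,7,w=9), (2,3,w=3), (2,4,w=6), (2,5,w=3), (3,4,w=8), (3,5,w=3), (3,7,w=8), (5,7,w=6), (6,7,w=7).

Step 1: Build adjacency list with weights:
  1: 2(w=1), 7(w=9)
  2: 1(w=1), 3(w=3), 4(w=6), 5(w=3)
  3: 2(w=3), 4(w=8), 5(w=3), 7(w=8)
  4: 2(w=6), 3(w=8)
  5: 2(w=3), 3(w=3), 7(w=6)
  6: 7(w=7)
  7: 1(w=9), 3(w=8), 5(w=6), 6(w=7)

Step 2: Apply Dijkstra's algorithm from vertex 5:
  Visit vertex 5 (distance=0)
    Update dist[2] = 3
    Update dist[3] = 3
    Update dist[7] = 6
  Visit vertex 2 (distance=3)
    Update dist[1] = 4
    Update dist[4] = 9
  Visit vertex 3 (distance=3)
  Visit vertex 1 (distance=4)
  Visit vertex 7 (distance=6)
    Update dist[6] = 13
  Visit vertex 4 (distance=9)

Step 3: Shortest path: 5 -> 2 -> 4
Total weight: 3 + 6 = 9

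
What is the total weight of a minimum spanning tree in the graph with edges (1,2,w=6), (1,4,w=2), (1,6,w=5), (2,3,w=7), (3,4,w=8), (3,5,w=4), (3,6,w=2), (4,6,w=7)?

Apply Kruskal's algorithm (sort edges by weight, add if no cycle):

Sorted edges by weight:
  (1,4) w=2
  (3,6) w=2
  (3,5) w=4
  (1,6) w=5
  (1,2) w=6
  (2,3) w=7
  (4,6) w=7
  (3,4) w=8

Add edge (1,4) w=2 -- no cycle. Running total: 2
Add edge (3,6) w=2 -- no cycle. Running total: 4
Add edge (3,5) w=4 -- no cycle. Running total: 8
Add edge (1,6) w=5 -- no cycle. Running total: 13
Add edge (1,2) w=6 -- no cycle. Running total: 19

MST edges: (1,4,w=2), (3,6,w=2), (3,5,w=4), (1,6,w=5), (1,2,w=6)
Total MST weight: 2 + 2 + 4 + 5 + 6 = 19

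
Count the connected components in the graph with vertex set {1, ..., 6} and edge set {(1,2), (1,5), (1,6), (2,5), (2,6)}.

Step 1: Build adjacency list from edges:
  1: 2, 5, 6
  2: 1, 5, 6
  3: (none)
  4: (none)
  5: 1, 2
  6: 1, 2

Step 2: Run BFS/DFS from vertex 1:
  Visited: {1, 2, 5, 6}
  Reached 4 of 6 vertices

Step 3: Only 4 of 6 vertices reached. Graph is disconnected.
Connected components: {1, 2, 5, 6}, {3}, {4}
Number of connected components: 3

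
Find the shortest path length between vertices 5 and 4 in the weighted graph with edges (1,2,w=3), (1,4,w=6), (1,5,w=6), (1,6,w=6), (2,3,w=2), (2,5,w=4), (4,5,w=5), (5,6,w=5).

Step 1: Build adjacency list with weights:
  1: 2(w=3), 4(w=6), 5(w=6), 6(w=6)
  2: 1(w=3), 3(w=2), 5(w=4)
  3: 2(w=2)
  4: 1(w=6), 5(w=5)
  5: 1(w=6), 2(w=4), 4(w=5), 6(w=5)
  6: 1(w=6), 5(w=5)

Step 2: Apply Dijkstra's algorithm from vertex 5:
  Visit vertex 5 (distance=0)
    Update dist[1] = 6
    Update dist[2] = 4
    Update dist[4] = 5
    Update dist[6] = 5
  Visit vertex 2 (distance=4)
    Update dist[3] = 6
  Visit vertex 4 (distance=5)

Step 3: Shortest path: 5 -> 4
Total weight: 5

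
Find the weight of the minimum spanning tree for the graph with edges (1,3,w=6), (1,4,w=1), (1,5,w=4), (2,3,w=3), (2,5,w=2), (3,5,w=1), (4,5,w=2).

Apply Kruskal's algorithm (sort edges by weight, add if no cycle):

Sorted edges by weight:
  (1,4) w=1
  (3,5) w=1
  (2,5) w=2
  (4,5) w=2
  (2,3) w=3
  (1,5) w=4
  (1,3) w=6

Add edge (1,4) w=1 -- no cycle. Running total: 1
Add edge (3,5) w=1 -- no cycle. Running total: 2
Add edge (2,5) w=2 -- no cycle. Running total: 4
Add edge (4,5) w=2 -- no cycle. Running total: 6

MST edges: (1,4,w=1), (3,5,w=1), (2,5,w=2), (4,5,w=2)
Total MST weight: 1 + 1 + 2 + 2 = 6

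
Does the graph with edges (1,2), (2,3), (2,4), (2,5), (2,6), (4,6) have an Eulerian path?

Step 1: Find the degree of each vertex:
  deg(1) = 1
  deg(2) = 5
  deg(3) = 1
  deg(4) = 2
  deg(5) = 1
  deg(6) = 2

Step 2: Count vertices with odd degree:
  Odd-degree vertices: 1, 2, 3, 5 (4 total)

Step 3: Apply Euler's theorem:
  - Eulerian circuit exists iff graph is connected and all vertices have even degree
  - Eulerian path exists iff graph is connected and has 0 or 2 odd-degree vertices

Graph has 4 odd-degree vertices (need 0 or 2).
Neither Eulerian path nor Eulerian circuit exists.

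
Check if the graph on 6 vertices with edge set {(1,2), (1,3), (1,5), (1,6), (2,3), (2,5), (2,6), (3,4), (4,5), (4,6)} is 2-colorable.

Step 1: Attempt 2-coloring using BFS:
  Start at vertex 1, assign color 0
  Color vertex 2 with color 1 (neighbor of 1)
  Color vertex 3 with color 1 (neighbor of 1)
  Color vertex 5 with color 1 (neighbor of 1)
  Color vertex 6 with color 1 (neighbor of 1)

Step 2: Conflict found! Vertices 2 and 3 are adjacent but have the same color.
This means the graph contains an odd cycle.

The graph is NOT bipartite.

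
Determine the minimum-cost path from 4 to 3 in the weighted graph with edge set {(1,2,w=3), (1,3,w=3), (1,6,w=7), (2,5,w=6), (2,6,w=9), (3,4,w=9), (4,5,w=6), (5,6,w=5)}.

Step 1: Build adjacency list with weights:
  1: 2(w=3), 3(w=3), 6(w=7)
  2: 1(w=3), 5(w=6), 6(w=9)
  3: 1(w=3), 4(w=9)
  4: 3(w=9), 5(w=6)
  5: 2(w=6), 4(w=6), 6(w=5)
  6: 1(w=7), 2(w=9), 5(w=5)

Step 2: Apply Dijkstra's algorithm from vertex 4:
  Visit vertex 4 (distance=0)
    Update dist[3] = 9
    Update dist[5] = 6
  Visit vertex 5 (distance=6)
    Update dist[2] = 12
    Update dist[6] = 11
  Visit vertex 3 (distance=9)
    Update dist[1] = 12

Step 3: Shortest path: 4 -> 3
Total weight: 9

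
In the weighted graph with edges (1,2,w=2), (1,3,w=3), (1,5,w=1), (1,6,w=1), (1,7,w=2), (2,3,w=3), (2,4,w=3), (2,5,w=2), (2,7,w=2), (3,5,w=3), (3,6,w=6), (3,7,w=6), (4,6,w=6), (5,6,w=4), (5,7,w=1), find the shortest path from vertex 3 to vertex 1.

Step 1: Build adjacency list with weights:
  1: 2(w=2), 3(w=3), 5(w=1), 6(w=1), 7(w=2)
  2: 1(w=2), 3(w=3), 4(w=3), 5(w=2), 7(w=2)
  3: 1(w=3), 2(w=3), 5(w=3), 6(w=6), 7(w=6)
  4: 2(w=3), 6(w=6)
  5: 1(w=1), 2(w=2), 3(w=3), 6(w=4), 7(w=1)
  6: 1(w=1), 3(w=6), 4(w=6), 5(w=4)
  7: 1(w=2), 2(w=2), 3(w=6), 5(w=1)

Step 2: Apply Dijkstra's algorithm from vertex 3:
  Visit vertex 3 (distance=0)
    Update dist[1] = 3
    Update dist[2] = 3
    Update dist[5] = 3
    Update dist[6] = 6
    Update dist[7] = 6
  Visit vertex 1 (distance=3)
    Update dist[6] = 4
    Update dist[7] = 5

Step 3: Shortest path: 3 -> 1
Total weight: 3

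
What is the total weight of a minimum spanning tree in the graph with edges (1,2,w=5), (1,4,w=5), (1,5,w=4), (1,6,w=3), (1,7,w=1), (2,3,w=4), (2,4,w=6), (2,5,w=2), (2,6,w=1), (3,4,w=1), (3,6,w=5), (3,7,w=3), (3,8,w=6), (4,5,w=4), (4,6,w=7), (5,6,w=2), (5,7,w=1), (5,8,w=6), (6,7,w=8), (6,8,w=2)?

Apply Kruskal's algorithm (sort edges by weight, add if no cycle):

Sorted edges by weight:
  (1,7) w=1
  (2,6) w=1
  (3,4) w=1
  (5,7) w=1
  (2,5) w=2
  (5,6) w=2
  (6,8) w=2
  (1,6) w=3
  (3,7) w=3
  (1,5) w=4
  (2,3) w=4
  (4,5) w=4
  (1,2) w=5
  (1,4) w=5
  (3,6) w=5
  (2,4) w=6
  (3,8) w=6
  (5,8) w=6
  (4,6) w=7
  (6,7) w=8

Add edge (1,7) w=1 -- no cycle. Running total: 1
Add edge (2,6) w=1 -- no cycle. Running total: 2
Add edge (3,4) w=1 -- no cycle. Running total: 3
Add edge (5,7) w=1 -- no cycle. Running total: 4
Add edge (2,5) w=2 -- no cycle. Running total: 6
Skip edge (5,6) w=2 -- would create cycle
Add edge (6,8) w=2 -- no cycle. Running total: 8
Skip edge (1,6) w=3 -- would create cycle
Add edge (3,7) w=3 -- no cycle. Running total: 11

MST edges: (1,7,w=1), (2,6,w=1), (3,4,w=1), (5,7,w=1), (2,5,w=2), (6,8,w=2), (3,7,w=3)
Total MST weight: 1 + 1 + 1 + 1 + 2 + 2 + 3 = 11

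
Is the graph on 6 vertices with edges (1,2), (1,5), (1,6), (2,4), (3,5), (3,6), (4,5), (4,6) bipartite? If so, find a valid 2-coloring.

Step 1: Attempt 2-coloring using BFS:
  Start at vertex 1, assign color 0
  Color vertex 2 with color 1 (neighbor of 1)
  Color vertex 5 with color 1 (neighbor of 1)
  Color vertex 6 with color 1 (neighbor of 1)
  Color vertex 4 with color 0 (neighbor of 2)
  Color vertex 3 with color 0 (neighbor of 5)

Step 2: 2-coloring succeeded. No conflicts found.
  Set A (color 0): {1, 3, 4}
  Set B (color 1): {2, 5, 6}

The graph is bipartite with partition {1, 3, 4}, {2, 5, 6}.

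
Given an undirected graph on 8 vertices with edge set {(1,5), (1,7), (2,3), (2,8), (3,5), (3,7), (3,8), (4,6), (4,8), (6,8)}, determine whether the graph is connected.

Step 1: Build adjacency list from edges:
  1: 5, 7
  2: 3, 8
  3: 2, 5, 7, 8
  4: 6, 8
  5: 1, 3
  6: 4, 8
  7: 1, 3
  8: 2, 3, 4, 6

Step 2: Run BFS/DFS from vertex 1:
  Visited: {1, 5, 7, 3, 2, 8, 4, 6}
  Reached 8 of 8 vertices

Step 3: All 8 vertices reached from vertex 1, so the graph is connected.
Answer: Yes, the graph is connected.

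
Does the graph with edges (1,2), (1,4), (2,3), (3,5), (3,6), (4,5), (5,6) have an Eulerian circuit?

Step 1: Find the degree of each vertex:
  deg(1) = 2
  deg(2) = 2
  deg(3) = 3
  deg(4) = 2
  deg(5) = 3
  deg(6) = 2

Step 2: Count vertices with odd degree:
  Odd-degree vertices: 3, 5 (2 total)

Step 3: Apply Euler's theorem:
  - Eulerian circuit exists iff graph is connected and all vertices have even degree
  - Eulerian path exists iff graph is connected and has 0 or 2 odd-degree vertices

Graph is connected with exactly 2 odd-degree vertices (3, 5).
Eulerian path exists (starting and ending at the odd-degree vertices), but no Eulerian circuit.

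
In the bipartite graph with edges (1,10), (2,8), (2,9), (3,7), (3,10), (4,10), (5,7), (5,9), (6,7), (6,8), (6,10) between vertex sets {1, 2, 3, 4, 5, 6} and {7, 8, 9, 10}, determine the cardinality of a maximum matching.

Step 1: List the neighbors of each left vertex:
  1: 10
  2: 8, 9
  3: 7, 10
  4: 10
  5: 7, 9
  6: 7, 8, 10

Step 2: Greedily match left vertices, then look for augmenting paths:
  Match 1 -- 10
  Match 2 -- 8
  Match 3 -- 7
  Match 5 -- 9
  No augmenting path remains.

Step 3: Verify this is maximum:
  Matching size 4 = min(|L|, |R|) = min(6, 4), which is an upper bound, so this matching is maximum.

Maximum matching: {(1,10), (2,8), (3,7), (5,9)}
Size: 4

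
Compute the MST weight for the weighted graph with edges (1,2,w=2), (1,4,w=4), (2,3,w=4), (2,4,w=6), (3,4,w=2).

Apply Kruskal's algorithm (sort edges by weight, add if no cycle):

Sorted edges by weight:
  (1,2) w=2
  (3,4) w=2
  (1,4) w=4
  (2,3) w=4
  (2,4) w=6

Add edge (1,2) w=2 -- no cycle. Running total: 2
Add edge (3,4) w=2 -- no cycle. Running total: 4
Add edge (1,4) w=4 -- no cycle. Running total: 8

MST edges: (1,2,w=2), (3,4,w=2), (1,4,w=4)
Total MST weight: 2 + 2 + 4 = 8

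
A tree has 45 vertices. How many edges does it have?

A tree on n vertices always has exactly n - 1 edges.
For n = 45: edges = 45 - 1 = 44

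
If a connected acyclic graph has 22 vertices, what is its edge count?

A tree on n vertices always has exactly n - 1 edges.
For n = 22: edges = 22 - 1 = 21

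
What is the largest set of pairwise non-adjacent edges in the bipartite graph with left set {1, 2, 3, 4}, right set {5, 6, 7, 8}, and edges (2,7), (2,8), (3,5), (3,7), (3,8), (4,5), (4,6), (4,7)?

Step 1: List the neighbors of each left vertex:
  1: (none)
  2: 7, 8
  3: 5, 7, 8
  4: 5, 6, 7

Step 2: Greedily match left vertices, then look for augmenting paths:
  Match 2 -- 7
  Match 3 -- 5
  Match 4 -- 6
  No augmenting path remains.

Step 3: Verify this is maximum:
  Matching has size 3. The vertex set {2, 3, 4} covers every edge and has size 3; any matching has at most one edge per cover vertex, so 3 is maximum (König's theorem).

Maximum matching: {(2,7), (3,5), (4,6)}
Size: 3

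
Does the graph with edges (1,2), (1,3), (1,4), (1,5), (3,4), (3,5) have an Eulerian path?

Step 1: Find the degree of each vertex:
  deg(1) = 4
  deg(2) = 1
  deg(3) = 3
  deg(4) = 2
  deg(5) = 2

Step 2: Count vertices with odd degree:
  Odd-degree vertices: 2, 3 (2 total)

Step 3: Apply Euler's theorem:
  - Eulerian circuit exists iff graph is connected and all vertices have even degree
  - Eulerian path exists iff graph is connected and has 0 or 2 odd-degree vertices

Graph is connected with exactly 2 odd-degree vertices (2, 3).
Eulerian path exists (starting and ending at the odd-degree vertices), but no Eulerian circuit.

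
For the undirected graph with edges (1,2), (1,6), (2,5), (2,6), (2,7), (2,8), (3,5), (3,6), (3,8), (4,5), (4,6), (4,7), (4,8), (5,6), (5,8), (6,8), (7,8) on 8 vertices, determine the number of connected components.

Step 1: Build adjacency list from edges:
  1: 2, 6
  2: 1, 5, 6, 7, 8
  3: 5, 6, 8
  4: 5, 6, 7, 8
  5: 2, 3, 4, 6, 8
  6: 1, 2, 3, 4, 5, 8
  7: 2, 4, 8
  8: 2, 3, 4, 5, 6, 7

Step 2: Run BFS/DFS from vertex 1:
  Visited: {1, 2, 6, 5, 7, 8, 3, 4}
  Reached 8 of 8 vertices

Step 3: All 8 vertices reached from vertex 1, so the graph is connected.
Number of connected components: 1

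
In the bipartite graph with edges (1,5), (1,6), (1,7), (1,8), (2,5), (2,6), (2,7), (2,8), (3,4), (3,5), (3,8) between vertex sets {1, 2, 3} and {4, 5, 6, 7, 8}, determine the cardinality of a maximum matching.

Step 1: List the neighbors of each left vertex:
  1: 5, 6, 7, 8
  2: 5, 6, 7, 8
  3: 4, 5, 8

Step 2: Greedily match left vertices, then look for augmenting paths:
  Match 1 -- 5
  Match 2 -- 6
  Match 3 -- 4
  No augmenting path remains.

Step 3: Verify this is maximum:
  Matching size 3 = min(|L|, |R|) = min(3, 5), which is an upper bound, so this matching is maximum.

Maximum matching: {(1,5), (2,6), (3,4)}
Size: 3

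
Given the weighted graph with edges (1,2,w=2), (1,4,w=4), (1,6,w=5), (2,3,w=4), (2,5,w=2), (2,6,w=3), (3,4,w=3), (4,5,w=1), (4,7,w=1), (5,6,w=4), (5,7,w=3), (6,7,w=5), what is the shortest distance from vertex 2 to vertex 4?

Step 1: Build adjacency list with weights:
  1: 2(w=2), 4(w=4), 6(w=5)
  2: 1(w=2), 3(w=4), 5(w=2), 6(w=3)
  3: 2(w=4), 4(w=3)
  4: 1(w=4), 3(w=3), 5(w=1), 7(w=1)
  5: 2(w=2), 4(w=1), 6(w=4), 7(w=3)
  6: 1(w=5), 2(w=3), 5(w=4), 7(w=5)
  7: 4(w=1), 5(w=3), 6(w=5)

Step 2: Apply Dijkstra's algorithm from vertex 2:
  Visit vertex 2 (distance=0)
    Update dist[1] = 2
    Update dist[3] = 4
    Update dist[5] = 2
    Update dist[6] = 3
  Visit vertex 1 (distance=2)
    Update dist[4] = 6
  Visit vertex 5 (distance=2)
    Update dist[4] = 3
    Update dist[7] = 5
  Visit vertex 4 (distance=3)
    Update dist[7] = 4

Step 3: Shortest path: 2 -> 5 -> 4
Total weight: 2 + 1 = 3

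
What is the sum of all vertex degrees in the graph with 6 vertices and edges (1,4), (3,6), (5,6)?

Step 1: Count edges incident to each vertex:
  deg(1) = 1 (neighbors: 4)
  deg(2) = 0 (neighbors: none)
  deg(3) = 1 (neighbors: 6)
  deg(4) = 1 (neighbors: 1)
  deg(5) = 1 (neighbors: 6)
  deg(6) = 2 (neighbors: 3, 5)

Step 2: Sum all degrees:
  1 + 0 + 1 + 1 + 1 + 2 = 6

Verification: sum of degrees = 2 * |E| = 2 * 3 = 6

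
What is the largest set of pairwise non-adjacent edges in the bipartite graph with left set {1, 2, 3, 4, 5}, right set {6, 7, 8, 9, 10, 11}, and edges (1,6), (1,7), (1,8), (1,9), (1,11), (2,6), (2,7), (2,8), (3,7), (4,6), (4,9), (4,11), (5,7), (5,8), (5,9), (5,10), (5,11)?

Step 1: List the neighbors of each left vertex:
  1: 6, 7, 8, 9, 11
  2: 6, 7, 8
  3: 7
  4: 6, 9, 11
  5: 7, 8, 9, 10, 11

Step 2: Greedily match left vertices, then look for augmenting paths:
  Match 1 -- 11
  Match 2 -- 6
  Match 3 -- 7
  Match 4 -- 9
  Match 5 -- 8
  No augmenting path remains.

Step 3: Verify this is maximum:
  Matching size 5 = min(|L|, |R|) = min(5, 6), which is an upper bound, so this matching is maximum.

Maximum matching: {(1,11), (2,6), (3,7), (4,9), (5,8)}
Size: 5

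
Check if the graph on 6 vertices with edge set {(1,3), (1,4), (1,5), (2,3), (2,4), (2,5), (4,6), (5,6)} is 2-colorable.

Step 1: Attempt 2-coloring using BFS:
  Start at vertex 1, assign color 0
  Color vertex 3 with color 1 (neighbor of 1)
  Color vertex 4 with color 1 (neighbor of 1)
  Color vertex 5 with color 1 (neighbor of 1)
  Color vertex 2 with color 0 (neighbor of 3)
  Color vertex 6 with color 0 (neighbor of 4)

Step 2: 2-coloring succeeded. No conflicts found.
  Set A (color 0): {1, 2, 6}
  Set B (color 1): {3, 4, 5}

The graph is bipartite with partition {1, 2, 6}, {3, 4, 5}.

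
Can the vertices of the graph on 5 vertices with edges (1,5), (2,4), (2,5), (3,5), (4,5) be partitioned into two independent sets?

Step 1: Attempt 2-coloring using BFS:
  Start at vertex 1, assign color 0
  Color vertex 5 with color 1 (neighbor of 1)
  Color vertex 2 with color 0 (neighbor of 5)
  Color vertex 3 with color 0 (neighbor of 5)
  Color vertex 4 with color 0 (neighbor of 5)

Step 2: Conflict found! Vertices 2 and 4 are adjacent but have the same color.
This means the graph contains an odd cycle.

The graph is NOT bipartite.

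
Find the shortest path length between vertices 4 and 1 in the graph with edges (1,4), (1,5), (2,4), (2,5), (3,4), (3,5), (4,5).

Step 1: Build adjacency list:
  1: 4, 5
  2: 4, 5
  3: 4, 5
  4: 1, 2, 3, 5
  5: 1, 2, 3, 4

Step 2: BFS from vertex 4 to find shortest path to 1:
  vertex 1 reached at distance 1

Step 3: Shortest path: 4 -> 1
Path length: 1 edge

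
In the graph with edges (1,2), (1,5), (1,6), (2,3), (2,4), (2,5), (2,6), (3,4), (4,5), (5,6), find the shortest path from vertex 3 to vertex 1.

Step 1: Build adjacency list:
  1: 2, 5, 6
  2: 1, 3, 4, 5, 6
  3: 2, 4
  4: 2, 3, 5
  5: 1, 2, 4, 6
  6: 1, 2, 5

Step 2: BFS from vertex 3 to find shortest path to 1:
  vertex 2 reached at distance 1
  vertex 4 reached at distance 1
  vertex 1 reached at distance 2

Step 3: Shortest path: 3 -> 2 -> 1
Path length: 2 edges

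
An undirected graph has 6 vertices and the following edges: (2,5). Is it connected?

Step 1: Build adjacency list from edges:
  1: (none)
  2: 5
  3: (none)
  4: (none)
  5: 2
  6: (none)

Step 2: Run BFS/DFS from vertex 1:
  Visited: {1}
  Reached 1 of 6 vertices

Step 3: Only 1 of 6 vertices reached. Graph is disconnected.
Connected components: {1}, {2, 5}, {3}, {4}, {6}
Answer: No, the graph is not connected (5 components).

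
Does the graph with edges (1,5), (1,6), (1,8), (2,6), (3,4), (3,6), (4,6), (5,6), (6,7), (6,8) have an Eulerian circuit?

Step 1: Find the degree of each vertex:
  deg(1) = 3
  deg(2) = 1
  deg(3) = 2
  deg(4) = 2
  deg(5) = 2
  deg(6) = 7
  deg(7) = 1
  deg(8) = 2

Step 2: Count vertices with odd degree:
  Odd-degree vertices: 1, 2, 6, 7 (4 total)

Step 3: Apply Euler's theorem:
  - Eulerian circuit exists iff graph is connected and all vertices have even degree
  - Eulerian path exists iff graph is connected and has 0 or 2 odd-degree vertices

Graph has 4 odd-degree vertices (need 0 or 2).
Neither Eulerian path nor Eulerian circuit exists.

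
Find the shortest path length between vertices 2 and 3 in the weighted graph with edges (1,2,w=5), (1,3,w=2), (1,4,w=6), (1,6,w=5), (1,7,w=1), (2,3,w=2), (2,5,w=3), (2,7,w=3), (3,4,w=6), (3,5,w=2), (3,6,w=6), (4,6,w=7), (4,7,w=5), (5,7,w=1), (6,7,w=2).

Step 1: Build adjacency list with weights:
  1: 2(w=5), 3(w=2), 4(w=6), 6(w=5), 7(w=1)
  2: 1(w=5), 3(w=2), 5(w=3), 7(w=3)
  3: 1(w=2), 2(w=2), 4(w=6), 5(w=2), 6(w=6)
  4: 1(w=6), 3(w=6), 6(w=7), 7(w=5)
  5: 2(w=3), 3(w=2), 7(w=1)
  6: 1(w=5), 3(w=6), 4(w=7), 7(w=2)
  7: 1(w=1), 2(w=3), 4(w=5), 5(w=1), 6(w=2)

Step 2: Apply Dijkstra's algorithm from vertex 2:
  Visit vertex 2 (distance=0)
    Update dist[1] = 5
    Update dist[3] = 2
    Update dist[5] = 3
    Update dist[7] = 3
  Visit vertex 3 (distance=2)
    Update dist[1] = 4
    Update dist[4] = 8
    Update dist[6] = 8

Step 3: Shortest path: 2 -> 3
Total weight: 2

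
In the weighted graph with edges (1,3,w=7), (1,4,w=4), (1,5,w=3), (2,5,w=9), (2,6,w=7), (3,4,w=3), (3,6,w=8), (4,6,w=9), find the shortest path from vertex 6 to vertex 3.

Step 1: Build adjacency list with weights:
  1: 3(w=7), 4(w=4), 5(w=3)
  2: 5(w=9), 6(w=7)
  3: 1(w=7), 4(w=3), 6(w=8)
  4: 1(w=4), 3(w=3), 6(w=9)
  5: 1(w=3), 2(w=9)
  6: 2(w=7), 3(w=8), 4(w=9)

Step 2: Apply Dijkstra's algorithm from vertex 6:
  Visit vertex 6 (distance=0)
    Update dist[2] = 7
    Update dist[3] = 8
    Update dist[4] = 9
  Visit vertex 2 (distance=7)
    Update dist[5] = 16
  Visit vertex 3 (distance=8)
    Update dist[1] = 15

Step 3: Shortest path: 6 -> 3
Total weight: 8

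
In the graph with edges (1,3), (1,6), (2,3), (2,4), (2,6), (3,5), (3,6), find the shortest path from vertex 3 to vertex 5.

Step 1: Build adjacency list:
  1: 3, 6
  2: 3, 4, 6
  3: 1, 2, 5, 6
  4: 2
  5: 3
  6: 1, 2, 3

Step 2: BFS from vertex 3 to find shortest path to 5:
  vertex 1 reached at distance 1
  vertex 2 reached at distance 1
  vertex 5 reached at distance 1

Step 3: Shortest path: 3 -> 5
Path length: 1 edge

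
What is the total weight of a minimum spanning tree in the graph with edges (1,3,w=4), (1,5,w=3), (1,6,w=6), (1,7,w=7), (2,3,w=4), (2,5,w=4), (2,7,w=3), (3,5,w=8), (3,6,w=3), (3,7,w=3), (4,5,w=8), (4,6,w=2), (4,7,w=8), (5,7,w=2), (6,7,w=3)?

Apply Kruskal's algorithm (sort edges by weight, add if no cycle):

Sorted edges by weight:
  (4,6) w=2
  (5,7) w=2
  (1,5) w=3
  (2,7) w=3
  (3,7) w=3
  (3,6) w=3
  (6,7) w=3
  (1,3) w=4
  (2,5) w=4
  (2,3) w=4
  (1,6) w=6
  (1,7) w=7
  (3,5) w=8
  (4,7) w=8
  (4,5) w=8

Add edge (4,6) w=2 -- no cycle. Running total: 2
Add edge (5,7) w=2 -- no cycle. Running total: 4
Add edge (1,5) w=3 -- no cycle. Running total: 7
Add edge (2,7) w=3 -- no cycle. Running total: 10
Add edge (3,7) w=3 -- no cycle. Running total: 13
Add edge (3,6) w=3 -- no cycle. Running total: 16

MST edges: (4,6,w=2), (5,7,w=2), (1,5,w=3), (2,7,w=3), (3,7,w=3), (3,6,w=3)
Total MST weight: 2 + 2 + 3 + 3 + 3 + 3 = 16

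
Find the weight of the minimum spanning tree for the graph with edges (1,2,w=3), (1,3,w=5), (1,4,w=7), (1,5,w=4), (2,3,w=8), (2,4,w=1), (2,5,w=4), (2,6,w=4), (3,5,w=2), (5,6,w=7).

Apply Kruskal's algorithm (sort edges by weight, add if no cycle):

Sorted edges by weight:
  (2,4) w=1
  (3,5) w=2
  (1,2) w=3
  (1,5) w=4
  (2,6) w=4
  (2,5) w=4
  (1,3) w=5
  (1,4) w=7
  (5,6) w=7
  (2,3) w=8

Add edge (2,4) w=1 -- no cycle. Running total: 1
Add edge (3,5) w=2 -- no cycle. Running total: 3
Add edge (1,2) w=3 -- no cycle. Running total: 6
Add edge (1,5) w=4 -- no cycle. Running total: 10
Add edge (2,6) w=4 -- no cycle. Running total: 14

MST edges: (2,4,w=1), (3,5,w=2), (1,2,w=3), (1,5,w=4), (2,6,w=4)
Total MST weight: 1 + 2 + 3 + 4 + 4 = 14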